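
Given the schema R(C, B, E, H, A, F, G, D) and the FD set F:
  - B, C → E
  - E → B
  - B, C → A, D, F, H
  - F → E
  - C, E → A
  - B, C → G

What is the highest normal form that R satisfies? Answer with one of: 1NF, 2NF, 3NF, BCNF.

3NF

Candidate keys: {B, C}, {C, E}, {C, F}. Prime attributes: {B, C, E, F}.
E → B breaks BCNF: {E}⁺ = {B, E}, so {E} is not a superkey.
But every attribute on its right side ({B}) is prime, and the same holds for every other non-superkey FD, so 3NF still holds.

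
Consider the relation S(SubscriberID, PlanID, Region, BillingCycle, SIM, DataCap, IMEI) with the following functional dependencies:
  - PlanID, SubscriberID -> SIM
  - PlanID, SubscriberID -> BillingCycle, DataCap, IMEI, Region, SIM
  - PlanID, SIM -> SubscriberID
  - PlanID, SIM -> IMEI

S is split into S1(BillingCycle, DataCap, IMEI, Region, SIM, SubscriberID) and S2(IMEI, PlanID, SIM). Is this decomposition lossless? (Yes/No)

The shared attributes are {IMEI, SIM} and {IMEI, SIM}⁺ = {IMEI, SIM}.
Neither S1 nor S2 is contained in that closure, so the decomposition is lossy.

No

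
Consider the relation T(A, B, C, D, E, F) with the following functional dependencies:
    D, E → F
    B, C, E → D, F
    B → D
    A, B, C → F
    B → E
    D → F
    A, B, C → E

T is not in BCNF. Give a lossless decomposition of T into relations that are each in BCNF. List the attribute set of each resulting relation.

Candidate key of the original relation: {A, B, C}.
Within {A, B, C, D, E, F}: {D, E}⁺ ∩ {A, B, C, D, E, F} = {D, E, F}, not the whole set, so D, E → F violates BCNF; decompose into {D, E, F} and {A, B, C, D, E}.
Within {D, E, F}: {D}⁺ ∩ {D, E, F} = {D, F}, not the whole set, so D → F violates BCNF; decompose into {D, F} and {D, E}.
{D, F}: every determinant is a superkey — BCNF.
{D, E}: every determinant is a superkey — BCNF.
Within {A, B, C, D, E}: {B, C, E}⁺ ∩ {A, B, C, D, E} = {B, C, D, E}, not the whole set, so B, C, E → D violates BCNF; decompose into {B, C, D, E} and {A, B, C, E}.
Within {B, C, D, E}: {B}⁺ ∩ {B, C, D, E} = {B, D, E}, not the whole set, so B → D, E violates BCNF; decompose into {B, D, E} and {B, C}.
{B, D, E}: every determinant is a superkey — BCNF.
{B, C}: every determinant is a superkey — BCNF.
Within {A, B, C, E}: {B}⁺ ∩ {A, B, C, E} = {B, E}, not the whole set, so B → E violates BCNF; decompose into {B, E} and {A, B, C}.
{B, E}: every determinant is a superkey — BCNF.
{A, B, C}: every determinant is a superkey — BCNF.

{A, B, C}; {B, D, E}; {D, F}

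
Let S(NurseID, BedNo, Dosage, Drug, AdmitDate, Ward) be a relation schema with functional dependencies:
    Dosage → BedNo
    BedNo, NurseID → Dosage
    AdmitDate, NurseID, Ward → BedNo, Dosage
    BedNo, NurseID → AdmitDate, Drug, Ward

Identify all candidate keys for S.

Attributes never on any right-hand side: {NurseID} — every candidate key must contain it.
{BedNo, NurseID} is a candidate key since {BedNo, NurseID}⁺ = {AdmitDate, BedNo, Dosage, Drug, NurseID, Ward} covers every attribute.
{Dosage, NurseID} is a candidate key since {Dosage, NurseID}⁺ = {AdmitDate, BedNo, Dosage, Drug, NurseID, Ward} covers every attribute.
{AdmitDate, NurseID, Ward} is a candidate key since {AdmitDate, NurseID, Ward}⁺ = {AdmitDate, BedNo, Dosage, Drug, NurseID, Ward} covers every attribute.
These are minimal and exhaustive — every other superkey contains one of them.

{AdmitDate, NurseID, Ward}, {BedNo, NurseID}, {Dosage, NurseID}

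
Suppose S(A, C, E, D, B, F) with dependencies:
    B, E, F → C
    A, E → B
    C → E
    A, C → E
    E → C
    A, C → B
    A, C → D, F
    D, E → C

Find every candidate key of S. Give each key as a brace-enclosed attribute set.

{A, C}, {A, E}

Attributes never on any right-hand side: {A} — every candidate key must contain it.
{A, C} is a candidate key since {A, C}⁺ = {A, B, C, D, E, F} covers every attribute.
{A, E} is a candidate key since {A, E}⁺ = {A, B, C, D, E, F} covers every attribute.
Any other superkey properly contains one of these, so there are no further candidate keys.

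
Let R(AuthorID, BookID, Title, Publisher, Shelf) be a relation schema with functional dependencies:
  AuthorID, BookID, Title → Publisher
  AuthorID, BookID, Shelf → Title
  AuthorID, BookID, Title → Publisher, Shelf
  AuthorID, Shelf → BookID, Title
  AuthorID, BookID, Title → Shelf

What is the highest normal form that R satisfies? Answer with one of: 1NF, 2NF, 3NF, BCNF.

Candidate keys: {AuthorID, BookID, Title}, {AuthorID, Shelf}. Prime attributes: {AuthorID, BookID, Shelf, Title}.
Each dependency's left side is a superkey — BCNF holds.

BCNF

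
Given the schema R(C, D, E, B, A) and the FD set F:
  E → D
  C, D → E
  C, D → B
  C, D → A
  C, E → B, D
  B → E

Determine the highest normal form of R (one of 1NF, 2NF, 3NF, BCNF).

Candidate keys: {B, C}, {C, D}, {C, E}. Prime attributes: {B, C, D, E}.
E → D breaks BCNF: {E}⁺ = {D, E}, so {E} is not a superkey.
But every attribute on its right side ({D}) is prime, and the same holds for every other non-superkey FD, so 3NF still holds.

3NF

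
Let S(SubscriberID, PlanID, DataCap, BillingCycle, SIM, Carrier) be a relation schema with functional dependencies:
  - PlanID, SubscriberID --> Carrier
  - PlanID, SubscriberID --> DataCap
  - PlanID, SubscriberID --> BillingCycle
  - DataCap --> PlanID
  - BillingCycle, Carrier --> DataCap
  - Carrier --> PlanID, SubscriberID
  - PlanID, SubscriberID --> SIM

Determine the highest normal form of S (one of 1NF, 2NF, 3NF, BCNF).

3NF

Candidate keys: {Carrier}, {DataCap, SubscriberID}, {PlanID, SubscriberID}. Prime attributes: {Carrier, DataCap, PlanID, SubscriberID}.
DataCap --> PlanID: {DataCap}⁺ = {DataCap, PlanID}, which is not all of the attributes, so the left side is not a superkey — BCNF is violated.
Its right-hand attributes {PlanID} are all prime, as are those of every other non-superkey FD — the relation is in 3NF.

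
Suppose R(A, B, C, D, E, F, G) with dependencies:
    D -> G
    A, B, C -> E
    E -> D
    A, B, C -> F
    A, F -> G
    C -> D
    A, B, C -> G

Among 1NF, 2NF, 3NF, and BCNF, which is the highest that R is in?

1NF

Candidate key: {A, B, C}. Prime attributes: {A, B, C}.
D -> G breaks BCNF: {D}⁺ = {D, G}, so {D} is not a superkey.
D -> G determines the non-prime attribute {G} from a non-superkey — 3NF is violated.
Since {C} ⊂ {A, B, C} and {C}⁺ ⊇ {D, G} with {D, G} non-prime, there is a partial dependency; 2NF fails.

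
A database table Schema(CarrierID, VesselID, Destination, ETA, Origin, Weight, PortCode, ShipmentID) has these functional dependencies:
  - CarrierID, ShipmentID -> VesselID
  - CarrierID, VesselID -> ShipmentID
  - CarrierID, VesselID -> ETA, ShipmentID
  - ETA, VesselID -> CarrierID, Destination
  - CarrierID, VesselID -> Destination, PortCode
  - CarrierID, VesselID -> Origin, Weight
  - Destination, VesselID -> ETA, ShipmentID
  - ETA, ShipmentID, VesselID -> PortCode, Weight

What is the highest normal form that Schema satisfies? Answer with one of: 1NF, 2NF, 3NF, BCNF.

Candidate keys: {CarrierID, ShipmentID}, {CarrierID, VesselID}, {Destination, VesselID}, {ETA, VesselID}. Prime attributes: {CarrierID, Destination, ETA, ShipmentID, VesselID}.
Every FD has a superkey on the left, so the relation is in BCNF.

BCNF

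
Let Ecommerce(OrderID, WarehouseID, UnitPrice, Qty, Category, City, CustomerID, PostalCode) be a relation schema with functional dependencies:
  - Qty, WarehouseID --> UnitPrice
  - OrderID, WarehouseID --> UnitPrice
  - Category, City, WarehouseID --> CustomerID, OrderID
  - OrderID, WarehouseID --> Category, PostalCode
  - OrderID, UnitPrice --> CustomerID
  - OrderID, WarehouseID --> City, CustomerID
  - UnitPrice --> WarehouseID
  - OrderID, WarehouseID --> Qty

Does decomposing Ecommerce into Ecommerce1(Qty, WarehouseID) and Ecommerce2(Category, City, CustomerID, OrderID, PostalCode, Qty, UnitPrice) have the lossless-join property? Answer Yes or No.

Common attributes: {Qty}; their closure is {Qty}.
Ecommerce1 ⊄ {Qty} and Ecommerce2 ⊄ {Qty}, so the split is lossy.

No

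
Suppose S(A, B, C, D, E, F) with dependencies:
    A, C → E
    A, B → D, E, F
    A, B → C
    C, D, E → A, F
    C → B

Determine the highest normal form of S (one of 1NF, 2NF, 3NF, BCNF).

Candidate keys: {A, B}, {A, C}, {C, D, E}. Prime attributes: {A, B, C, D, E}.
C → B breaks BCNF: {C}⁺ = {B, C}, so {C} is not a superkey.
Its right-hand attributes {B} are all prime, as are those of every other non-superkey FD — the relation is in 3NF.

3NF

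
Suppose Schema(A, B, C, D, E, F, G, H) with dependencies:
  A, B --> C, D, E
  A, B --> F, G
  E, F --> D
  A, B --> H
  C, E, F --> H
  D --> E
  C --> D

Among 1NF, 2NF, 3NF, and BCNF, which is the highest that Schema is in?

Candidate key: {A, B}. Prime attributes: {A, B}.
E, F --> D: {E, F}⁺ = {D, E, F}, which is not all of the attributes, so the left side is not a superkey — BCNF is violated.
E, F --> D determines the non-prime attribute {D} from a non-superkey — 3NF is violated.
No non-prime attribute depends on a proper subset of any candidate key, so 2NF holds.

2NF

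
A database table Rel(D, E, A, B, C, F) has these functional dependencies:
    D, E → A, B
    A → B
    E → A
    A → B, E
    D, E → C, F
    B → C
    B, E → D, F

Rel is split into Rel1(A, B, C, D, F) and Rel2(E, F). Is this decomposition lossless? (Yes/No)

Rel1 ∩ Rel2 = {F}; its closure under F is {F}.
Neither Rel1 nor Rel2 is contained in that closure, so the decomposition is lossy.

No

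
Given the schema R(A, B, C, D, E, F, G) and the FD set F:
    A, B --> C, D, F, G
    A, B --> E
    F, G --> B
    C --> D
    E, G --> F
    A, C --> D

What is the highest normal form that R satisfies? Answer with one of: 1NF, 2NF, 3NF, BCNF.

Candidate keys: {A, B}, {A, E, G}, {A, F, G}. Prime attributes: {A, B, E, F, G}.
For F, G --> B we have {F, G}⁺ = {B, F, G}; {F, G} is not a superkey, so BCNF fails.
C --> D determines the non-prime attribute {D} from a non-superkey — 3NF is violated.
No proper subset of a key has a non-prime attribute in its closure, so there is no partial dependency; 2NF holds.

2NF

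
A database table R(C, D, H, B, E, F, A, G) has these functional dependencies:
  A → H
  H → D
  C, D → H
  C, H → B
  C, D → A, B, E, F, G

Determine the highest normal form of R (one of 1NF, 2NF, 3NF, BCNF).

Candidate keys: {A, C}, {C, D}, {C, H}. Prime attributes: {A, C, D, H}.
A → H breaks BCNF: {A}⁺ = {A, D, H}, so {A} is not a superkey.
Its right-hand attributes {H} are all prime, as are those of every other non-superkey FD — the relation is in 3NF.

3NF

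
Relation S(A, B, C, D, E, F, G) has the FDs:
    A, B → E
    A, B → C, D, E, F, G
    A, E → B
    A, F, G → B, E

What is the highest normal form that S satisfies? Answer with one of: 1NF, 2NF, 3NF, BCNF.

BCNF

Candidate keys: {A, B}, {A, E}, {A, F, G}. Prime attributes: {A, B, E, F, G}.
The left-hand side of every FD is a superkey, so BCNF is satisfied.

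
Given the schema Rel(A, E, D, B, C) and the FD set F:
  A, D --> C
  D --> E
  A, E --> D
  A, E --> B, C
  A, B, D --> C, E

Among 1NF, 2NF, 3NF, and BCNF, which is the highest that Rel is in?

Candidate keys: {A, D}, {A, E}. Prime attributes: {A, D, E}.
D --> E: {D}⁺ = {D, E}, which is not all of the attributes, so the left side is not a superkey — BCNF is violated.
Since {E} ⊆ prime attributes and every other non-superkey FD also has a prime right side, the schema is in 3NF.

3NF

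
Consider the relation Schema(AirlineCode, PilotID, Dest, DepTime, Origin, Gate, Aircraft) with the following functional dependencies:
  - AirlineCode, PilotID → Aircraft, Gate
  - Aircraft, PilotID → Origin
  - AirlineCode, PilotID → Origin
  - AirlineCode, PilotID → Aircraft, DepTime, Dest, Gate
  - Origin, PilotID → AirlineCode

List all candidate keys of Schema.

{PilotID} never appears on the right of any FD, so every key must include it.
{Aircraft, PilotID}⁺ = {Aircraft, AirlineCode, DepTime, Dest, Gate, Origin, PilotID} — all of the relation — so {Aircraft, PilotID} is a candidate key.
{AirlineCode, PilotID}⁺ = {Aircraft, AirlineCode, DepTime, Dest, Gate, Origin, PilotID} — all of the relation — so {AirlineCode, PilotID} is a candidate key.
{Origin, PilotID}⁺ = {Aircraft, AirlineCode, DepTime, Dest, Gate, Origin, PilotID} — all of the relation — so {Origin, PilotID} is a candidate key.
Any other superkey properly contains one of these, so there are no further candidate keys.

{Aircraft, PilotID}, {AirlineCode, PilotID}, {Origin, PilotID}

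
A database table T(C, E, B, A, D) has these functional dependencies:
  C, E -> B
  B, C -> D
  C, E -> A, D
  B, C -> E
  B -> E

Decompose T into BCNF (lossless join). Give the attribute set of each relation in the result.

Candidate keys of the original relation: {B, C}, {C, E}.
Within {A, B, C, D, E}: {B}⁺ ∩ {A, B, C, D, E} = {B, E}, not the whole set, so B -> E violates BCNF; decompose into {B, E} and {A, B, C, D}.
{B, E} has no BCNF violation.
{A, B, C, D} has no BCNF violation.

{A, B, C, D}; {B, E}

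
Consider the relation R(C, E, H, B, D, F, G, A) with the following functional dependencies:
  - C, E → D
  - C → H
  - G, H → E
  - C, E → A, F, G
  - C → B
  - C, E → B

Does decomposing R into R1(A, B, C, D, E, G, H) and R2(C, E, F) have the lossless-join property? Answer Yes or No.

The shared attributes are {C, E} and {C, E}⁺ = {A, B, C, D, E, F, G, H}.
Since R1 ⊆ {A, B, C, D, E, F, G, H}, the intersection is a superkey of R1; the decomposition is lossless.

Yes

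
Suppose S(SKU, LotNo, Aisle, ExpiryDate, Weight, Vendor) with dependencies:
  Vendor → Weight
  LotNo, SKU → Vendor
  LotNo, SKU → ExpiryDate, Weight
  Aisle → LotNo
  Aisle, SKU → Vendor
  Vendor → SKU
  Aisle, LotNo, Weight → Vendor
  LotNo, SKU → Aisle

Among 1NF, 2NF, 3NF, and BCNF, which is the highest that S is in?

3NF

Candidate keys: {Aisle, SKU}, {Aisle, Vendor}, {Aisle, Weight}, {LotNo, SKU}, {LotNo, Vendor}. Prime attributes: {Aisle, LotNo, SKU, Vendor, Weight}.
Vendor → Weight: {Vendor}⁺ = {SKU, Vendor, Weight}, which is not all of the attributes, so the left side is not a superkey — BCNF is violated.
Its right-hand attributes {Weight} are all prime, as are those of every other non-superkey FD — the relation is in 3NF.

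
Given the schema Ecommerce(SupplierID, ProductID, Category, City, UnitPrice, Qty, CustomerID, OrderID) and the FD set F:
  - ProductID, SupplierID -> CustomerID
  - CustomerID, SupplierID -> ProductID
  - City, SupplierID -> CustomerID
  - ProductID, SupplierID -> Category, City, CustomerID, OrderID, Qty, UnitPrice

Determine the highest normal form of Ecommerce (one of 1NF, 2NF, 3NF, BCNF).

BCNF

Candidate keys: {City, SupplierID}, {CustomerID, SupplierID}, {ProductID, SupplierID}. Prime attributes: {City, CustomerID, ProductID, SupplierID}.
Every FD has a superkey on the left, so the relation is in BCNF.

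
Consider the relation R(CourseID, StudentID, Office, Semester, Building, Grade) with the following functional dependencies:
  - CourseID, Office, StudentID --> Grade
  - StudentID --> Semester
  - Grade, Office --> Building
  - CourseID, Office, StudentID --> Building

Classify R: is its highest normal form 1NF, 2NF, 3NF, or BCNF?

1NF

Candidate key: {CourseID, Office, StudentID}. Prime attributes: {CourseID, Office, StudentID}.
StudentID --> Semester breaks BCNF: {StudentID}⁺ = {Semester, StudentID}, so {StudentID} is not a superkey.
StudentID --> Semester has non-prime {Semester} on the right and a non-superkey on the left, so 3NF fails.
{StudentID} is a proper subset of the key {CourseID, Office, StudentID}, and {StudentID}⁺ contains the non-prime attribute {Semester} — a partial dependency, so 2NF is violated.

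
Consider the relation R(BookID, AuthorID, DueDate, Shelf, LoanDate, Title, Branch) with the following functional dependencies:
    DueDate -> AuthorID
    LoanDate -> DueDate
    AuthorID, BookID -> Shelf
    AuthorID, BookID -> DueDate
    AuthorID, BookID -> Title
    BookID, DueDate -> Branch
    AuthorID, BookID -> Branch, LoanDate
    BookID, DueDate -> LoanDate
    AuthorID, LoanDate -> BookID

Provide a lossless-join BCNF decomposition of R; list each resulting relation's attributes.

Candidate keys of the original relation: {AuthorID, BookID}, {BookID, DueDate}, {LoanDate}.
{AuthorID, BookID, Branch, DueDate, LoanDate, Shelf, Title}: {DueDate} determines {AuthorID, DueDate} here but is not a superkey — split on DueDate -> AuthorID, giving {AuthorID, DueDate} and {BookID, Branch, DueDate, LoanDate, Shelf, Title}.
{AuthorID, DueDate} is in BCNF.
{BookID, Branch, DueDate, LoanDate, Shelf, Title} is in BCNF.

{AuthorID, DueDate}; {BookID, Branch, DueDate, LoanDate, Shelf, Title}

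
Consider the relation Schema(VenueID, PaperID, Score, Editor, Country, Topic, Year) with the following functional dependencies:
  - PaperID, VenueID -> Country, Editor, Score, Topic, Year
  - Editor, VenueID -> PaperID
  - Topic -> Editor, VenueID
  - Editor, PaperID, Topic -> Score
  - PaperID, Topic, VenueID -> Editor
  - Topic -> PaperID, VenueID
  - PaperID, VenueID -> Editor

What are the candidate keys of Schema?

{Editor, VenueID}, {PaperID, VenueID}, {Topic}

{Topic} is a candidate key since {Topic}⁺ = {Country, Editor, PaperID, Score, Topic, VenueID, Year} covers every attribute.
{Editor, VenueID} is a candidate key since {Editor, VenueID}⁺ = {Country, Editor, PaperID, Score, Topic, VenueID, Year} covers every attribute.
{PaperID, VenueID} is a candidate key since {PaperID, VenueID}⁺ = {Country, Editor, PaperID, Score, Topic, VenueID, Year} covers every attribute.
No proper subset of any of these is a key, and no other minimal superkey exists.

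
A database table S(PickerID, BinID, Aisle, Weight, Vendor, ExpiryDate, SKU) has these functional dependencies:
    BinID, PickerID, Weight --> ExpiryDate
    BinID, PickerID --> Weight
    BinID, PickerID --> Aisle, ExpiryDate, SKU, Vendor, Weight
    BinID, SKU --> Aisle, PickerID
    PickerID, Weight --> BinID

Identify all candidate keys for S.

{BinID, PickerID}⁺ = {Aisle, BinID, ExpiryDate, PickerID, SKU, Vendor, Weight} — all of the relation — so {BinID, PickerID} is a candidate key.
{BinID, SKU}⁺ = {Aisle, BinID, ExpiryDate, PickerID, SKU, Vendor, Weight} — all of the relation — so {BinID, SKU} is a candidate key.
{PickerID, Weight}⁺ = {Aisle, BinID, ExpiryDate, PickerID, SKU, Vendor, Weight} — all of the relation — so {PickerID, Weight} is a candidate key.
Any other superkey properly contains one of these, so there are no further candidate keys.

{BinID, PickerID}, {BinID, SKU}, {PickerID, Weight}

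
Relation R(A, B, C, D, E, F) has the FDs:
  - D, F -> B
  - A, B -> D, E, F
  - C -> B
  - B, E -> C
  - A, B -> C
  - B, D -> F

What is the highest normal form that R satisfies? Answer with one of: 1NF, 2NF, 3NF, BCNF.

3NF

Candidate keys: {A, B}, {A, C}, {A, D, F}. Prime attributes: {A, B, C, D, F}.
For D, F -> B we have {D, F}⁺ = {B, D, F}; {D, F} is not a superkey, so BCNF fails.
But every attribute on its right side ({B}) is prime, and the same holds for every other non-superkey FD, so 3NF still holds.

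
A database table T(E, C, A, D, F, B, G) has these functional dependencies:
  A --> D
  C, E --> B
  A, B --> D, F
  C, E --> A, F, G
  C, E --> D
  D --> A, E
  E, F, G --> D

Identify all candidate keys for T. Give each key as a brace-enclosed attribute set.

Attributes never on any right-hand side: {C} — every candidate key must contain it.
Closure of {A, C} is {A, B, C, D, E, F, G}, the whole schema; {A, C} is a candidate key.
Closure of {C, D} is {A, B, C, D, E, F, G}, the whole schema; {C, D} is a candidate key.
Closure of {C, E} is {A, B, C, D, E, F, G}, the whole schema; {C, E} is a candidate key.
These are minimal and exhaustive — every other superkey contains one of them.

{A, C}, {C, D}, {C, E}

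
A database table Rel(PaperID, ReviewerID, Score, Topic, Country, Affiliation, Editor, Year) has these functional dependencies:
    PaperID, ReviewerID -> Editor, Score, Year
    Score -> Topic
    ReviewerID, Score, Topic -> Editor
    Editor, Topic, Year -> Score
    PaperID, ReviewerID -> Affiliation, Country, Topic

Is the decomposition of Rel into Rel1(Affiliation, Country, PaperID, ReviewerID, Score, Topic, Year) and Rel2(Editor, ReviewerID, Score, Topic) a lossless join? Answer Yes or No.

Rel1 ∩ Rel2 = {ReviewerID, Score, Topic}; its closure under F is {Editor, ReviewerID, Score, Topic}.
This includes all of Rel2, so the common attributes are a superkey of Rel2 — the join is lossless.

Yes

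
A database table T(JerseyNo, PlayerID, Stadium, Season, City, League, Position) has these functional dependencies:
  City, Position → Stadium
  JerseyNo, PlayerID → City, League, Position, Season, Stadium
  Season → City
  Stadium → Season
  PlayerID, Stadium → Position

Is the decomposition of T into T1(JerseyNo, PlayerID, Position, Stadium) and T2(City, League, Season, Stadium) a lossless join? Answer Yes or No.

Common attributes: {Stadium}; their closure is {City, Season, Stadium}.
The closure covers neither T1 nor T2 entirely; the join is not lossless.

No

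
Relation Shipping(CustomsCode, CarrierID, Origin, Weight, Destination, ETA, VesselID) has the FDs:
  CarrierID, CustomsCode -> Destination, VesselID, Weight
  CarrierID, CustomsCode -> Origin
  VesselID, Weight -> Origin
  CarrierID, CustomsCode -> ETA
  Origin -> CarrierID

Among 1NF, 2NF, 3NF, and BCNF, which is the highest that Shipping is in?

3NF

Candidate keys: {CarrierID, CustomsCode}, {CustomsCode, Origin}, {CustomsCode, VesselID, Weight}. Prime attributes: {CarrierID, CustomsCode, Origin, VesselID, Weight}.
VesselID, Weight -> Origin: {VesselID, Weight}⁺ = {CarrierID, Origin, VesselID, Weight}, which is not all of the attributes, so the left side is not a superkey — BCNF is violated.
Since {Origin} ⊆ prime attributes and every other non-superkey FD also has a prime right side, the schema is in 3NF.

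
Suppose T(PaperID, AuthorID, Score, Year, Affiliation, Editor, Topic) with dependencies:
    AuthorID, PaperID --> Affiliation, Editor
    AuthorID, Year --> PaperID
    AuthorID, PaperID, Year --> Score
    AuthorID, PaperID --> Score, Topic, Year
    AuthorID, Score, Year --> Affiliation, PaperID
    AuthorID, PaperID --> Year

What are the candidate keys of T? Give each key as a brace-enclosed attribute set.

{AuthorID, PaperID}, {AuthorID, Year}

Attributes never on any right-hand side: {AuthorID} — every candidate key must contain it.
{AuthorID, PaperID}⁺ = {Affiliation, AuthorID, Editor, PaperID, Score, Topic, Year} — all of the relation — so {AuthorID, PaperID} is a candidate key.
{AuthorID, Year}⁺ = {Affiliation, AuthorID, Editor, PaperID, Score, Topic, Year} — all of the relation — so {AuthorID, Year} is a candidate key.
These are minimal and exhaustive — every other superkey contains one of them.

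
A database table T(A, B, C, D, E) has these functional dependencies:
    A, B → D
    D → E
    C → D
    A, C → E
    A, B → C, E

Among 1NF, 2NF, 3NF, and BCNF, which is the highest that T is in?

Candidate key: {A, B}. Prime attributes: {A, B}.
D → E: {D}⁺ = {D, E}, which is not all of the attributes, so the left side is not a superkey — BCNF is violated.
D → E has non-prime {E} on the right and a non-superkey on the left, so 3NF fails.
No non-prime attribute depends on a proper subset of any candidate key, so 2NF holds.

2NF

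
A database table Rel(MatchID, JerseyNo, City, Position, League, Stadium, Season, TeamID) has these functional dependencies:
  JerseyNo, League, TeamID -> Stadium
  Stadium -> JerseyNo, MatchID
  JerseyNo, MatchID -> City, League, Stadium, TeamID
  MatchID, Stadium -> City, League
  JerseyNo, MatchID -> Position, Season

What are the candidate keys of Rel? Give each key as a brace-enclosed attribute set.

{JerseyNo, League, TeamID}, {JerseyNo, MatchID}, {Stadium}

{Stadium}⁺ = {City, JerseyNo, League, MatchID, Position, Season, Stadium, TeamID}, which is every attribute, so {Stadium} is a candidate key.
{JerseyNo, MatchID}⁺ = {City, JerseyNo, League, MatchID, Position, Season, Stadium, TeamID}, which is every attribute, so {JerseyNo, MatchID} is a candidate key.
{JerseyNo, League, TeamID}⁺ = {City, JerseyNo, League, MatchID, Position, Season, Stadium, TeamID}, which is every attribute, so {JerseyNo, League, TeamID} is a candidate key.
These are minimal and exhaustive — every other superkey contains one of them.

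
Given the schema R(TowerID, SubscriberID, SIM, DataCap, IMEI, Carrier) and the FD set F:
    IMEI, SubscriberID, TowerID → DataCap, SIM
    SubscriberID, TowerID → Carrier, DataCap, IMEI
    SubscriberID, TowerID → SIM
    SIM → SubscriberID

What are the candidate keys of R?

No FD produces {TowerID}, so it must be in every candidate key.
{SIM, TowerID}⁺ = {Carrier, DataCap, IMEI, SIM, SubscriberID, TowerID} — all of the relation — so {SIM, TowerID} is a candidate key.
{SubscriberID, TowerID}⁺ = {Carrier, DataCap, IMEI, SIM, SubscriberID, TowerID} — all of the relation — so {SubscriberID, TowerID} is a candidate key.
These are minimal and exhaustive — every other superkey contains one of them.

{SIM, TowerID}, {SubscriberID, TowerID}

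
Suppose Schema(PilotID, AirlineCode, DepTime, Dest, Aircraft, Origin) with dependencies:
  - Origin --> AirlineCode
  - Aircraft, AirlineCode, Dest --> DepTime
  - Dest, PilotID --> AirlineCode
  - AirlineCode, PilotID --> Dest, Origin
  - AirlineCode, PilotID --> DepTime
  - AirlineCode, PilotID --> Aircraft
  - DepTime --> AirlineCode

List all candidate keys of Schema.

No FD produces {PilotID}, so it must be in every candidate key.
{AirlineCode, PilotID}⁺ = {Aircraft, AirlineCode, DepTime, Dest, Origin, PilotID} — all of the relation — so {AirlineCode, PilotID} is a candidate key.
{DepTime, PilotID}⁺ = {Aircraft, AirlineCode, DepTime, Dest, Origin, PilotID} — all of the relation — so {DepTime, PilotID} is a candidate key.
{Dest, PilotID}⁺ = {Aircraft, AirlineCode, DepTime, Dest, Origin, PilotID} — all of the relation — so {Dest, PilotID} is a candidate key.
{Origin, PilotID}⁺ = {Aircraft, AirlineCode, DepTime, Dest, Origin, PilotID} — all of the relation — so {Origin, PilotID} is a candidate key.
Any other superkey properly contains one of these, so there are no further candidate keys.

{AirlineCode, PilotID}, {DepTime, PilotID}, {Dest, PilotID}, {Origin, PilotID}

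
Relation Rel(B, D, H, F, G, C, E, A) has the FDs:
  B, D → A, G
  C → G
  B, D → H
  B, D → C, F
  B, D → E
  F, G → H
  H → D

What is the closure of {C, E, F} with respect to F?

Start with {C, E, F}.
C → G applies; add {G} → now {C, E, F, G}.
F, G → H applies; add {H} → now {C, E, F, G, H}.
H → D applies; add {D} → now {C, D, E, F, G, H}.
No further FD applies.

{C, D, E, F, G, H}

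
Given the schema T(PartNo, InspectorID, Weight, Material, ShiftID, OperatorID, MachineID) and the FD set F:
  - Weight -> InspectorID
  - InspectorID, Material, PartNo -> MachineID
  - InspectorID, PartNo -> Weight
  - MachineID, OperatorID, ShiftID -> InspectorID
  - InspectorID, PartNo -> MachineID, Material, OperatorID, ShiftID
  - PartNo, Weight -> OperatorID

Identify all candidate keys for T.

{InspectorID, PartNo}, {MachineID, OperatorID, PartNo, ShiftID}, {PartNo, Weight}

{PartNo} never appears on the right of any FD, so every key must include it.
Closure of {InspectorID, PartNo} is {InspectorID, MachineID, Material, OperatorID, PartNo, ShiftID, Weight}, the whole schema; {InspectorID, PartNo} is a candidate key.
Closure of {PartNo, Weight} is {InspectorID, MachineID, Material, OperatorID, PartNo, ShiftID, Weight}, the whole schema; {PartNo, Weight} is a candidate key.
Closure of {MachineID, OperatorID, PartNo, ShiftID} is {InspectorID, MachineID, Material, OperatorID, PartNo, ShiftID, Weight}, the whole schema; {MachineID, OperatorID, PartNo, ShiftID} is a candidate key.
Any other superkey properly contains one of these, so there are no further candidate keys.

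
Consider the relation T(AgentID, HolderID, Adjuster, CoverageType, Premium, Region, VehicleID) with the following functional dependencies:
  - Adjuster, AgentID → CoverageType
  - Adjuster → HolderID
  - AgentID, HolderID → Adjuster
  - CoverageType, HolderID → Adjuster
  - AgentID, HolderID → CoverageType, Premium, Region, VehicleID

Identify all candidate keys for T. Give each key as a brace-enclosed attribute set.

{Adjuster, AgentID}, {AgentID, HolderID}

Attributes never on any right-hand side: {AgentID} — every candidate key must contain it.
{Adjuster, AgentID}⁺ = {Adjuster, AgentID, CoverageType, HolderID, Premium, Region, VehicleID} — all of the relation — so {Adjuster, AgentID} is a candidate key.
{AgentID, HolderID}⁺ = {Adjuster, AgentID, CoverageType, HolderID, Premium, Region, VehicleID} — all of the relation — so {AgentID, HolderID} is a candidate key.
These are minimal and exhaustive — every other superkey contains one of them.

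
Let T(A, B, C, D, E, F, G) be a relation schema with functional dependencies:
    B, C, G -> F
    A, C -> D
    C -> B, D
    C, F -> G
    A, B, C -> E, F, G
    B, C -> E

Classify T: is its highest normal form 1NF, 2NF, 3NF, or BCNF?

1NF

Candidate key: {A, C}. Prime attributes: {A, C}.
For B, C, G -> F we have {B, C, G}⁺ = {B, C, D, E, F, G}; {B, C, G} is not a superkey, so BCNF fails.
B, C, G -> F has non-prime {F} on the right and a non-superkey on the left, so 3NF fails.
The proper key subset {C} of {A, C} determines non-prime {B, D, E}, so the relation is not even in 2NF.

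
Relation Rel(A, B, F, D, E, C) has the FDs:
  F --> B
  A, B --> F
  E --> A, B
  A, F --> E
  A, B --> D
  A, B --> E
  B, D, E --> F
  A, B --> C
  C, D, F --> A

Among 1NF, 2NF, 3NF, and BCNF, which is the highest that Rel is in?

3NF

Candidate keys: {A, B}, {A, F}, {C, D, F}, {E}. Prime attributes: {A, B, C, D, E, F}.
F --> B: {F}⁺ = {B, F}, which is not all of the attributes, so the left side is not a superkey — BCNF is violated.
But every attribute on its right side ({B}) is prime, and the same holds for every other non-superkey FD, so 3NF still holds.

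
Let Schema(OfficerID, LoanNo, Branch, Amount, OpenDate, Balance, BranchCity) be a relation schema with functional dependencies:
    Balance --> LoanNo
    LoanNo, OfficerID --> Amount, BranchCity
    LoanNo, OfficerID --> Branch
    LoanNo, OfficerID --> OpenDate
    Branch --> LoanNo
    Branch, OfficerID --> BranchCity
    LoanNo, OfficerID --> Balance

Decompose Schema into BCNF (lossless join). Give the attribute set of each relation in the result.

Candidate keys of the original relation: {Balance, OfficerID}, {Branch, OfficerID}, {LoanNo, OfficerID}.
In {Amount, Balance, Branch, BranchCity, LoanNo, OfficerID, OpenDate}, {Balance} is not a superkey ({Balance}⁺ restricted to this set is {Balance, LoanNo}), so split on Balance --> LoanNo into {Balance, LoanNo} and {Amount, Balance, Branch, BranchCity, OfficerID, OpenDate}.
{Balance, LoanNo} is in BCNF.
{Amount, Balance, Branch, BranchCity, OfficerID, OpenDate} is in BCNF.

{Amount, Balance, Branch, BranchCity, OfficerID, OpenDate}; {Balance, LoanNo}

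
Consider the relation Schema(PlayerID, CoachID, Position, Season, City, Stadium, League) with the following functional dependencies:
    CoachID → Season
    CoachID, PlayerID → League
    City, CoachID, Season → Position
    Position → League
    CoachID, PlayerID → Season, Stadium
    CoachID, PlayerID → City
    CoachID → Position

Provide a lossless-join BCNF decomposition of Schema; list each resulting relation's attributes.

{City, CoachID, PlayerID, Stadium}; {CoachID, Position, Season}; {League, Position}

Candidate key of the original relation: {CoachID, PlayerID}.
Within {City, CoachID, League, PlayerID, Position, Season, Stadium}: {CoachID}⁺ ∩ {City, CoachID, League, PlayerID, Position, Season, Stadium} = {CoachID, League, Position, Season}, not the whole set, so CoachID → League, Position, Season violates BCNF; decompose into {CoachID, League, Position, Season} and {City, CoachID, PlayerID, Stadium}.
Within {CoachID, League, Position, Season}: {Position}⁺ ∩ {CoachID, League, Position, Season} = {League, Position}, not the whole set, so Position → League violates BCNF; decompose into {League, Position} and {CoachID, Position, Season}.
{League, Position} is in BCNF.
{CoachID, Position, Season} is in BCNF.
{City, CoachID, PlayerID, Stadium} is in BCNF.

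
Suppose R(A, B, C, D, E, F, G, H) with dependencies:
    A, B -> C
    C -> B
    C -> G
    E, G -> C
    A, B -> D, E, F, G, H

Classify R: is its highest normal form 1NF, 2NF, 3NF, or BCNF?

3NF

Candidate keys: {A, B}, {A, C}, {A, E, G}. Prime attributes: {A, B, C, E, G}.
For C -> B we have {C}⁺ = {B, C, G}; {C} is not a superkey, so BCNF fails.
But every attribute on its right side ({B}) is prime, and the same holds for every other non-superkey FD, so 3NF still holds.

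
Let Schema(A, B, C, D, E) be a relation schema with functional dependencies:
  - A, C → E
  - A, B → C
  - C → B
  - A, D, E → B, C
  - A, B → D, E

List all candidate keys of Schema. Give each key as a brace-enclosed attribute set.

{A} never appears on the right of any FD, so every key must include it.
{A, B}⁺ = {A, B, C, D, E} — all of the relation — so {A, B} is a candidate key.
{A, C}⁺ = {A, B, C, D, E} — all of the relation — so {A, C} is a candidate key.
{A, D, E}⁺ = {A, B, C, D, E} — all of the relation — so {A, D, E} is a candidate key.
Any other superkey properly contains one of these, so there are no further candidate keys.

{A, B}, {A, C}, {A, D, E}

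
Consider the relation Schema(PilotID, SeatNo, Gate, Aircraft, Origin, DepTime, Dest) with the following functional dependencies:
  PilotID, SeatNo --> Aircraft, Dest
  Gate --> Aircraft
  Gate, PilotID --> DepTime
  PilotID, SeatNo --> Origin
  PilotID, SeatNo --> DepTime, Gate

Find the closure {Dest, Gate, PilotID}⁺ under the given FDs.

Start with {Dest, Gate, PilotID}.
Gate --> Aircraft applies; add {Aircraft} → now {Aircraft, Dest, Gate, PilotID}.
Gate, PilotID --> DepTime applies; add {DepTime} → now {Aircraft, DepTime, Dest, Gate, PilotID}.
No further FD applies.

{Aircraft, DepTime, Dest, Gate, PilotID}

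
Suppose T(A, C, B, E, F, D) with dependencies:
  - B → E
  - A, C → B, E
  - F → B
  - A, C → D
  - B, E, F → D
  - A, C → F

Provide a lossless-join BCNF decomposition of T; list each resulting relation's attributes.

{A, C, F}; {B, D, F}; {B, E}

Candidate key of the original relation: {A, C}.
{A, B, C, D, E, F}: {B} determines {B, E} here but is not a superkey — split on B → E, giving {B, E} and {A, B, C, D, F}.
{B, E}: every determinant is a superkey — BCNF.
{A, B, C, D, F}: {F} determines {B, D, F} here but is not a superkey — split on F → B, D, giving {B, D, F} and {A, C, F}.
{B, D, F}: every determinant is a superkey — BCNF.
{A, C, F}: every determinant is a superkey — BCNF.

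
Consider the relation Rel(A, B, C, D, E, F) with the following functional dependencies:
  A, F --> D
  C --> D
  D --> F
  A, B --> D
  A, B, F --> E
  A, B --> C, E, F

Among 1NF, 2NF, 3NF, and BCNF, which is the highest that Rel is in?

Candidate key: {A, B}. Prime attributes: {A, B}.
A, F --> D breaks BCNF: {A, F}⁺ = {A, D, F}, so {A, F} is not a superkey.
A, F --> D determines the non-prime attribute {D} from a non-superkey — 3NF is violated.
No proper subset of a key has a non-prime attribute in its closure, so there is no partial dependency; 2NF holds.

2NF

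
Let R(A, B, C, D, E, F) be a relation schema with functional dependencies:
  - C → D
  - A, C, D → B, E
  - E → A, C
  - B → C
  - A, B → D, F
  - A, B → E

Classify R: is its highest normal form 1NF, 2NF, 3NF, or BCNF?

1NF

Candidate keys: {A, B}, {A, C}, {E}. Prime attributes: {A, B, C, E}.
C → D: {C}⁺ = {C, D}, which is not all of the attributes, so the left side is not a superkey — BCNF is violated.
Because {D} is non-prime and the left side of C → D is not a superkey, the relation is not in 3NF.
Since {B} ⊂ {A, B} and {B}⁺ ⊇ {D} with {D} non-prime, there is a partial dependency; 2NF fails.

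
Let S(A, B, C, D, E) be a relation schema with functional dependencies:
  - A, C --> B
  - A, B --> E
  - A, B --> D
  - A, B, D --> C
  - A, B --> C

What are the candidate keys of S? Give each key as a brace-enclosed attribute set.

No FD produces {A}, so it must be in every candidate key.
{A, B}⁺ = {A, B, C, D, E} — all of the relation — so {A, B} is a candidate key.
{A, C}⁺ = {A, B, C, D, E} — all of the relation — so {A, C} is a candidate key.
No proper subset of any of these is a key, and no other minimal superkey exists.

{A, B}, {A, C}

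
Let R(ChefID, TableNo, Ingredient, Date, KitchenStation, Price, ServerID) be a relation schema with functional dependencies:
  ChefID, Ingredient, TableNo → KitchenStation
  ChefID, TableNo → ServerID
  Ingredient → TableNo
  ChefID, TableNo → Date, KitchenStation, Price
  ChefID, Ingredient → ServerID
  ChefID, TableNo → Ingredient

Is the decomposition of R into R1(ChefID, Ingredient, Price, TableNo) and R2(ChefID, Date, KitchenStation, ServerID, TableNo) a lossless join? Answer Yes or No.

Common attributes: {ChefID, TableNo}; their closure is {ChefID, Date, Ingredient, KitchenStation, Price, ServerID, TableNo}.
This includes all of R1, so the common attributes are a superkey of R1 — the join is lossless.

Yes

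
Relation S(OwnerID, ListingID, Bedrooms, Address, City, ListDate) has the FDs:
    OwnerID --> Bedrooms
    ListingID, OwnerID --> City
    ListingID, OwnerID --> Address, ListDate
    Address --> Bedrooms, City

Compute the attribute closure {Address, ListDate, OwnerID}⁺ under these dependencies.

{Address, Bedrooms, City, ListDate, OwnerID}

Start with {Address, ListDate, OwnerID}.
OwnerID --> Bedrooms applies; add {Bedrooms} → now {Address, Bedrooms, ListDate, OwnerID}.
Address --> Bedrooms, City applies; add {City} → now {Address, Bedrooms, City, ListDate, OwnerID}.
No further FD applies.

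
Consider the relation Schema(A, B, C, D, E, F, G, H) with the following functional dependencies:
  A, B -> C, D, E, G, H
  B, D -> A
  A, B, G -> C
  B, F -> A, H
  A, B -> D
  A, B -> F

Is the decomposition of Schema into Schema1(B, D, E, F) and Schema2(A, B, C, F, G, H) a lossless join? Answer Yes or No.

Common attributes: {B, F}; their closure is {A, B, C, D, E, F, G, H}.
This includes all of Schema1, so the common attributes are a superkey of Schema1 — the join is lossless.

Yes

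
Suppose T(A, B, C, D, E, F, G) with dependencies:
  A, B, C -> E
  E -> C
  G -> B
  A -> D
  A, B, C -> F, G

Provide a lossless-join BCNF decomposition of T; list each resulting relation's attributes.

Candidate keys of the original relation: {A, B, C}, {A, B, E}, {A, C, G}, {A, E, G}.
{A, B, C, D, E, F, G}: {E} determines {C, E} here but is not a superkey — split on E -> C, giving {C, E} and {A, B, D, E, F, G}.
{C, E} has no BCNF violation.
{A, B, D, E, F, G}: {G} determines {B, G} here but is not a superkey — split on G -> B, giving {B, G} and {A, D, E, F, G}.
{B, G} has no BCNF violation.
{A, D, E, F, G}: {A} determines {A, D} here but is not a superkey — split on A -> D, giving {A, D} and {A, E, F, G}.
{A, D} has no BCNF violation.
{A, E, F, G} has no BCNF violation.

{A, D}; {A, E, F, G}; {B, G}; {C, E}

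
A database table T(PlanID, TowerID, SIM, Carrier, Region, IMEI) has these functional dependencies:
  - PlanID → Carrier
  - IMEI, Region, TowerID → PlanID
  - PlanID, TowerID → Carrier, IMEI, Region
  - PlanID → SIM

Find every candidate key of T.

{IMEI, Region, TowerID}, {PlanID, TowerID}

Attributes never on any right-hand side: {TowerID} — every candidate key must contain it.
{PlanID, TowerID} is a candidate key since {PlanID, TowerID}⁺ = {Carrier, IMEI, PlanID, Region, SIM, TowerID} covers every attribute.
{IMEI, Region, TowerID} is a candidate key since {IMEI, Region, TowerID}⁺ = {Carrier, IMEI, PlanID, Region, SIM, TowerID} covers every attribute.
These are minimal and exhaustive — every other superkey contains one of them.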